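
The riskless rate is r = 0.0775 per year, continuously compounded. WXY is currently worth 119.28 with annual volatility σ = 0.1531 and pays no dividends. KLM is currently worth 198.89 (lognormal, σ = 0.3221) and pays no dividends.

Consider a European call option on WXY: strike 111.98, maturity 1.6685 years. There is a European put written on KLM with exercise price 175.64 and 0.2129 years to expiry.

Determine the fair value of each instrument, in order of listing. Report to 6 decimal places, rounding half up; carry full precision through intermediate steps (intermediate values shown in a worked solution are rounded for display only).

[WXY call K=111.98]
σ√T = 0.1531·√1.6685 = 0.197760
d₁ = (ln(S/K) + (r+σ²/2)T) / (σ√T) = (ln(119.28/111.98) + (0.0775+0.1531²/2)·1.6685) / 0.197760 = (0.063153 + 0.148863) / 0.197760 = 1.072091
d₂ = d₁ − σ√T = 1.072091 − 0.197760 = 0.874331
e^{−rT} = 0.878703
N(d₁) = 0.858160,  N(d₂) = 0.809031
price = S·N(d₁) − K·e^{−rT}·N(d₂) = 102.361374 − 79.606320 = 22.755054
[KLM put K=175.64]
σ√T = 0.3221·√0.2129 = 0.148620
d₁ = (ln(S/K) + (r+σ²/2)T) / (σ√T) = (ln(198.89/175.64) + (0.0775+0.3221²/2)·0.2129) / 0.148620 = (0.124315 + 0.027544) / 0.148620 = 1.021792
d₂ = d₁ − σ√T = 1.021792 − 0.148620 = 0.873172
e^{−rT} = 0.983636
N(−d₁) = 0.153440,  N(−d₂) = 0.191285
price = K·e^{−rT}·N(−d₂) − S·N(−d₁) = 33.047446 − 30.517602 = 2.529844

price(WXY call K=111.98) = 22.755054
price(KLM put K=175.64) = 2.529844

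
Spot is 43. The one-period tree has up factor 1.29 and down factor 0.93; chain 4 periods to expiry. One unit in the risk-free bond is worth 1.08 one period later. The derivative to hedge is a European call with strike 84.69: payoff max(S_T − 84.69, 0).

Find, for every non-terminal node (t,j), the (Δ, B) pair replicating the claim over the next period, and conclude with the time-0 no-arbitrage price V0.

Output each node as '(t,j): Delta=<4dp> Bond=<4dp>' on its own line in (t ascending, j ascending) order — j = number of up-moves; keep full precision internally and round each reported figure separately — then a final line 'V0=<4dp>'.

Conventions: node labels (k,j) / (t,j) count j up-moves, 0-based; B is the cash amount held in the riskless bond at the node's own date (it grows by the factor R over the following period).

Risk-neutral probability p* = (R−d)/(u−d) = (1.08−0.93)/(1.29−0.93) = 0.4167.
Terminal payoffs: V(4,0)=0.0000, V(4,1)=0.0000, V(4,2)=0.0000, V(4,3)=1.1561, V(4,4)=34.3868
(3,0): S=34.5874. Δ = (V_up−V_dn)/(S_up−S_dn) = (0.0000−0.0000)/(44.6177−32.1662) = 0.0000. V = [p*·0.0000 + (1−p*)·0.0000]/1.08 = 0.0000. B = V − Δ·S = 0.0000.
(3,1): S=47.9760. Δ = (V_up−V_dn)/(S_up−S_dn) = (0.0000−0.0000)/(61.8890−44.6177) = 0.0000. V = [p*·0.0000 + (1−p*)·0.0000]/1.08 = 0.0000. B = V − Δ·S = 0.0000.
(3,2): S=66.5474. Δ = (V_up−V_dn)/(S_up−S_dn) = (1.1561−0.0000)/(85.8461−61.8890) = 0.0483. V = [p*·1.1561 + (1−p*)·0.0000]/1.08 = 0.4460. B = V − Δ·S = -2.7653.
(3,3): S=92.3076. Δ = (V_up−V_dn)/(S_up−S_dn) = (34.3868−1.1561)/(119.0768−85.8461) = 1.0000. V = [p*·34.3868 + (1−p*)·1.1561]/1.08 = 13.8910. B = V − Δ·S = -78.4167.
(2,0): S=37.1907. Δ = (V_up−V_dn)/(S_up−S_dn) = (0.0000−0.0000)/(47.9760−34.5874) = 0.0000. V = [p*·0.0000 + (1−p*)·0.0000]/1.08 = 0.0000. B = V − Δ·S = 0.0000.
(2,1): S=51.5871. Δ = (V_up−V_dn)/(S_up−S_dn) = (0.4460−0.0000)/(66.5474−47.9760) = 0.0240. V = [p*·0.4460 + (1−p*)·0.0000]/1.08 = 0.1721. B = V − Δ·S = -1.0669.
(2,2): S=71.5563. Δ = (V_up−V_dn)/(S_up−S_dn) = (13.8910−0.4460)/(92.3076−66.5474) = 0.5219. V = [p*·13.8910 + (1−p*)·0.4460]/1.08 = 5.6001. B = V − Δ·S = -31.7470.
(1,0): S=39.9900. Δ = (V_up−V_dn)/(S_up−S_dn) = (0.1721−0.0000)/(51.5871−37.1907) = 0.0120. V = [p*·0.1721 + (1−p*)·0.0000]/1.08 = 0.0664. B = V − Δ·S = -0.4116.
(1,1): S=55.4700. Δ = (V_up−V_dn)/(S_up−S_dn) = (5.6001−0.1721)/(71.5563−51.5871) = 0.2718. V = [p*·5.6001 + (1−p*)·0.1721]/1.08 = 2.2535. B = V − Δ·S = -12.8243.
(0,0): S=43.0000. Δ = (V_up−V_dn)/(S_up−S_dn) = (2.2535−0.0664)/(55.4700−39.9900) = 0.1413. V = [p*·2.2535 + (1−p*)·0.0664]/1.08 = 0.9053. B = V − Δ·S = -5.1700.
Check: Δ(0,0)·S0 + B(0,0) = 0.9053 = V0.

(0,0): Delta=0.1413 Bond=-5.1700
(1,0): Delta=0.0120 Bond=-0.4116
(1,1): Delta=0.2718 Bond=-12.8243
(2,0): Delta=0.0000 Bond=0.0000
(2,1): Delta=0.0240 Bond=-1.0669
(2,2): Delta=0.5219 Bond=-31.7470
(3,0): Delta=0.0000 Bond=0.0000
(3,1): Delta=0.0000 Bond=0.0000
(3,2): Delta=0.0483 Bond=-2.7653
(3,3): Delta=1.0000 Bond=-78.4167
V0=0.9053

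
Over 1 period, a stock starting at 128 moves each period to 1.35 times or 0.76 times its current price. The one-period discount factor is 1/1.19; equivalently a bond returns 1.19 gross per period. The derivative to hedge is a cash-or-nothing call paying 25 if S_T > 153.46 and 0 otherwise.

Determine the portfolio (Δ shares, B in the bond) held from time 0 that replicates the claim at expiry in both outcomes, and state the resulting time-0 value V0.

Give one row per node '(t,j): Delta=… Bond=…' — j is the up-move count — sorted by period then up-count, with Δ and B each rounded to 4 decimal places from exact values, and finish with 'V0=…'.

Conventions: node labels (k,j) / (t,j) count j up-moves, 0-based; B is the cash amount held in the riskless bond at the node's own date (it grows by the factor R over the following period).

Under the risk-neutral measure, an up-move has probability p* = (R−d)/(u−d) = 0.7288 and values discount at R = 1.19.
Expiry values: V(1,0)=0.0000, V(1,1)=25.0000
  t=0,j=0: stock 128.0000 → up 172.8000 (V=25.0000), down 97.2800 (V=0.0000). Price 15.3112; hedge Δ=0.3310, bond B=-27.0617.
Verification: the root portfolio costs Δ(0,0)·S0 + B(0,0) = 15.3112, matching V0.

(0,0): Delta=0.3310 Bond=-27.0617
V0=15.3112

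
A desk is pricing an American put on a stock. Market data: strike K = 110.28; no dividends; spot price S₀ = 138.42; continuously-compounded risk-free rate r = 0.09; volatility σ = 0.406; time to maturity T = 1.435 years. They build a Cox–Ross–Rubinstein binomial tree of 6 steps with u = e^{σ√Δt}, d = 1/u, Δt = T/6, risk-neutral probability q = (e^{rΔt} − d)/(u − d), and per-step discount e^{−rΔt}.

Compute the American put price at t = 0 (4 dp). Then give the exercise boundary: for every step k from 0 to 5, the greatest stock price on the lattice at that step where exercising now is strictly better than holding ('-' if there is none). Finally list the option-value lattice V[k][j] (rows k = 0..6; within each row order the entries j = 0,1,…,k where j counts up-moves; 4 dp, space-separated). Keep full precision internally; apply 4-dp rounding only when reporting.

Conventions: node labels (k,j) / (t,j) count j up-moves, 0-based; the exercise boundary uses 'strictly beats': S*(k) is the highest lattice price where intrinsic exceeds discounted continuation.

Δt=0.23917, u=1.21964, d=0.81992, q=0.50496, disc=e^(-rΔt)=0.97871
k=6 terminal: V=max(K-S,0) → 68.2251 47.7228 17.2254 0.0000 0.0000 0.0000 0.0000
k=5: j=0 S=51.2916 intr=58.9884 cont=56.6399 V=58.9884[EX]; j=1 S=76.2970 intr=33.9830 cont=31.6346 V=33.9830[EX]; j=2 S=113.4928 intr=0.0000 cont=8.3457 V=8.3457[hold]; j=3 S=168.8221 intr=0.0000 cont=0.0000 V=0.0000[hold]; j=4 S=251.1251 intr=0.0000 cont=0.0000 V=0.0000[hold]; j=5 S=373.5520 intr=0.0000 cont=0.0000 V=0.0000[hold]  S*(5)=76.2970
k=4: j=0 S=62.5572 intr=47.7228 cont=45.3744 V=47.7228[EX]; j=1 S=93.0546 intr=17.2254 cont=20.5892 V=20.5892[hold]; j=2 S=138.4200 intr=0.0000 cont=4.0435 V=4.0435[hold]; j=3 S=205.9016 intr=0.0000 cont=0.0000 V=0.0000[hold]; j=4 S=306.2814 intr=0.0000 cont=0.0000 V=0.0000[hold]  S*(4)=62.5572
k=3: j=0 S=76.2970 intr=33.9830 cont=33.2970 V=33.9830[EX]; j=1 S=113.4928 intr=0.0000 cont=11.9738 V=11.9738[hold]; j=2 S=168.8221 intr=0.0000 cont=1.9591 V=1.9591[hold]; j=3 S=251.1251 intr=0.0000 cont=0.0000 V=0.0000[hold]  S*(3)=76.2970
k=2: j=0 S=93.0546 intr=17.2254 cont=22.3823 V=22.3823[hold]; j=1 S=138.4200 intr=0.0000 cont=6.7695 V=6.7695[hold]; j=2 S=205.9016 intr=0.0000 cont=0.9492 V=0.9492[hold]  S*(2)=-
k=1: j=0 S=113.4928 intr=0.0000 cont=14.1897 V=14.1897[hold]; j=1 S=168.8221 intr=0.0000 cont=3.7489 V=3.7489[hold]  S*(1)=-
k=0: j=0 S=138.4200 intr=0.0000 cont=8.7276 V=8.7276[hold]  S*(0)=-

price = 8.7276
boundary = - - - 76.2970 62.5572 76.2970
tree:
8.7276
14.1897 3.7489
22.3823 6.7695 0.9492
33.9830 11.9738 1.9591 0.0000
47.7228 20.5892 4.0435 0.0000 0.0000
58.9884 33.9830 8.3457 0.0000 0.0000 0.0000
68.2251 47.7228 17.2254 0.0000 0.0000 0.0000 0.0000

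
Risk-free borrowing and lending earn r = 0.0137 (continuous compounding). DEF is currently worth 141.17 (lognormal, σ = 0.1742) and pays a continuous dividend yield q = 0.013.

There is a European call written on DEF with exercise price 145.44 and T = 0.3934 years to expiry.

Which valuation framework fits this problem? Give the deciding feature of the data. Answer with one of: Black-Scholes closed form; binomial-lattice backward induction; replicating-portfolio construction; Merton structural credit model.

framework: Black-Scholes closed form

Key observation: everything needed for the exact continuous-time valuation of the European call on DEF (strike 145.44) is given, and no feature rules the closed form out.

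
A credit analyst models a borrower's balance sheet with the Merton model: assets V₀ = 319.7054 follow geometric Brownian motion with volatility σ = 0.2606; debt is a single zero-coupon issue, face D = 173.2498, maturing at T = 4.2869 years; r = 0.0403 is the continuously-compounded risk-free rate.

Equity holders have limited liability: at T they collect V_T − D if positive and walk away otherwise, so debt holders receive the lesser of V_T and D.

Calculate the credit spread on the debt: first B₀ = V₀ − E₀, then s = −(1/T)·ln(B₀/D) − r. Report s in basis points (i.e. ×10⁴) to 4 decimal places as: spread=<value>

spread=59.5955

Apply the equity-as-call identities (strike 173.2498, horizon 4.2869 years):
d₁ = [ln(V₀/D) + (r + σ²/2)T] / (σ√T)
   = [ln(319.7054/173.2498) + (0.0403 + 0.5·0.2606²)·4.2869] / (0.2606·√4.2869)
   = [0.612665 + 0.318329] / 0.539568 = 1.725444
d₂ = d₁ − σ√T = 1.725444 − 0.539568 = 1.185876
N(d₁) = 0.957776,  N(d₂) = 0.882164,  e^(−rT) = 0.841338
E₀ = V₀·N(d₁) − D·e^(−rT)·N(d₂)
   = 319.7054·0.957776 − 173.2498·0.841338·0.882164 = 177.620548
B₀ = V₀ − E₀ = 319.7054 − 177.620548 = 142.084852
spread = −(1/T)·ln(B₀/D) − r = −(1/4.2869)·ln(142.084852/173.2498) − 0.0403 = 0.00595955
in basis points: 0.00595955 × 10⁴ = 59.5955 bp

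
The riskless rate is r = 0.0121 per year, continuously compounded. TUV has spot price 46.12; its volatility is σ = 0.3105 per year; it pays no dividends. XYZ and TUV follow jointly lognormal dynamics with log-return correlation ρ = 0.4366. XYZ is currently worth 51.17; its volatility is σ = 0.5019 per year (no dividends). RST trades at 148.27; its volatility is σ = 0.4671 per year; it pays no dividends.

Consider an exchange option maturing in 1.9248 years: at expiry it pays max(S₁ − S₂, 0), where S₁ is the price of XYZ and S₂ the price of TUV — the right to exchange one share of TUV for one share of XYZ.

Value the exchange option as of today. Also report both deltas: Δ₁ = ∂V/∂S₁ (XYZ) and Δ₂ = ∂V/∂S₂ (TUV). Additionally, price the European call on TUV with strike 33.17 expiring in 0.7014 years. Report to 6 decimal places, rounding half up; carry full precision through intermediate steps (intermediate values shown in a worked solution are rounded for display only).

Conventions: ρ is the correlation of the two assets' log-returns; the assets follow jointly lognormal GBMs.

σ_eff = √(σ₁² + σ₂² − 2ρσ₁σ₂) = √(0.5019² + 0.3105² − 2·0.4366·0.5019·0.3105) = 0.460689
d₁ = (ln(S₁/S₂) + (q₂ − q₁ + σ_eff²/2)T) / (σ_eff√T) = (ln(51.17/46.12) + (0.0 − 0.0 + 0.106117)·1.9248) / 0.639147 = 0.482144
d₂ = d₁ − σ_eff√T = 0.482144 − 0.639147 = -0.157003
N(d₁) = 0.685148,  N(d₂) = 0.437621
V = S₁·e^{−q₁T}·N(d₁) − S₂·e^{−q₂T}·N(d₂) = 35.059040 − 20.183101 = 14.875939
Δ₁ = e^{−q₁T}·N(d₁) = 0.685148;  Δ₂ = −e^{−q₂T}·N(d₂) = -0.437621
[vanilla: TUV call K=33.17]
σ√T = 0.3105·√0.7014 = 0.260043
d₁ = (ln(S/K) + (r+σ²/2)T) / (σ√T) = (ln(46.12/33.17) + (0.0121+0.3105²/2)·0.7014) / 0.260043 = (0.329601 + 0.042298) / 0.260043 = 1.430146
d₂ = d₁ − σ√T = 1.430146 − 0.260043 = 1.170103
e^{−rT} = 0.991549
N(d₁) = 0.923662,  N(d₂) = 0.879020
price = S·N(d₁) − K·e^{−rT}·N(d₂) = 42.599311 − 28.910696 = 13.688615

exchange price = 14.875939
Δ1 = 0.685148
Δ2 = -0.437621
price(TUV call K=33.17) = 13.688615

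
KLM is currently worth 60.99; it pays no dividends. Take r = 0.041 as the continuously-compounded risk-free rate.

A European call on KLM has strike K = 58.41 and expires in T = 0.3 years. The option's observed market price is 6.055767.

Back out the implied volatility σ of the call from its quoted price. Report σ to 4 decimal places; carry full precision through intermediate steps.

At σ = 0.3248 the Black–Scholes value reproduces the quote:
σ√T = 0.3248·√0.3 = 0.177900
d₁ = (ln(S/K) + (r+σ²/2)T) / (σ√T) = (ln(60.99/58.41) + (0.041+0.3248²/2)·0.3) / 0.177900 = (0.043223 + 0.028124) / 0.177900 = 0.401051
d₂ = d₁ − σ√T = 0.401051 − 0.177900 = 0.223151
e^{−rT} = 0.987775
N(d₁) = 0.655809,  N(d₂) = 0.588291
V = S·N(d₁) − K·e^{−rT}·N(d₂) = 39.997770 − 33.942003 = 6.055767 (matching the quote); vega is positive throughout, so no other σ reproduces this price

sigma = 0.3248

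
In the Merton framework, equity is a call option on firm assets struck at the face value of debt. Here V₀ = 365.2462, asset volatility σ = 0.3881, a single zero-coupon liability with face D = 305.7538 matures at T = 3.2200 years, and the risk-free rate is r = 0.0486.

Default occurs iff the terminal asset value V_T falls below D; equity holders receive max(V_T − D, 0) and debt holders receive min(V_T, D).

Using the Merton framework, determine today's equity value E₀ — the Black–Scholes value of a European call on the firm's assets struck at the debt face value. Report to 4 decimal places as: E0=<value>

Equity is a call on the firm's assets struck at D = 305.7538:
d₁ = [ln(V₀/D) + (r + σ²/2)T] / (σ√T)
   = [ln(365.2462/305.7538) + (0.0486 + 0.5·0.3881²)·3.2200] / (0.3881·√3.2200)
   = [0.177791 + 0.398993] / 0.696421 = 0.828213
d₂ = d₁ − σ√T = 0.828213 − 0.696421 = 0.131792
N(d₁) = 0.796225,  N(d₂) = 0.552426,  e^(−rT) = 0.855138
E₀ = V₀·N(d₁) − D·e^(−rT)·N(d₂)
   = 365.2462·0.796225 − 305.7538·0.855138·0.552426 = 146.379939

E0=146.3799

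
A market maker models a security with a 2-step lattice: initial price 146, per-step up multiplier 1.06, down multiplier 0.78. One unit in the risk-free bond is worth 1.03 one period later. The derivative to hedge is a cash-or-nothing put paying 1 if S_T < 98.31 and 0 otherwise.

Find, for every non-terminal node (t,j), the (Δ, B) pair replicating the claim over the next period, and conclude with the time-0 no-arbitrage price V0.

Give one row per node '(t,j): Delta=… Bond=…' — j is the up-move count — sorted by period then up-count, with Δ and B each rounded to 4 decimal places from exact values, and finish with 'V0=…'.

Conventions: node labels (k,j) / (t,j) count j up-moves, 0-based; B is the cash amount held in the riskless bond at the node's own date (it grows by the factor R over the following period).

(0,0): Delta=-0.0025 Bond=0.3823
(1,0): Delta=-0.0314 Bond=3.6755
(1,1): Delta=0.0000 Bond=0.0000
V0=0.0108

Under the risk-neutral measure, an up-move has probability p* = (R−d)/(u−d) = 0.8929 and values discount at R = 1.03.
Terminal payoffs: V(2,0)=1.0000, V(2,1)=0.0000, V(2,2)=0.0000
  t=1,j=0: stock 113.8800 → up 120.7128 (V=0.0000), down 88.8264 (V=1.0000). Price 0.1040; hedge Δ=-0.0314, bond B=3.6755.
  t=1,j=1: stock 154.7600 → up 164.0456 (V=0.0000), down 120.7128 (V=0.0000). Price 0.0000; hedge Δ=0.0000, bond B=0.0000.
  t=0,j=0: stock 146.0000 → up 154.7600 (V=0.0000), down 113.8800 (V=0.1040). Price 0.0108; hedge Δ=-0.0025, bond B=0.3823.
Verification: the root portfolio costs Δ(0,0)·S0 + B(0,0) = 0.0108, matching V0.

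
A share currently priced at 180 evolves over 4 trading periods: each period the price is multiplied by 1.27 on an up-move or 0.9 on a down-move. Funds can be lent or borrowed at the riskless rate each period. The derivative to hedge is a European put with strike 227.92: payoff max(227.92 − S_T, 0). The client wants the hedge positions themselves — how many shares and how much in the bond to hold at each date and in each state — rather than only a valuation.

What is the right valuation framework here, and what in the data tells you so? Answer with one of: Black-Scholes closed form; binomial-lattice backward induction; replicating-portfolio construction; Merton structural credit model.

framework: replicating-portfolio construction

Key observation: since the answer must list Δ and B at each node of the 1.27/0.9 lattice on 180, the replicating-portfolio method — solving the two-state system at every node — is the one that applies.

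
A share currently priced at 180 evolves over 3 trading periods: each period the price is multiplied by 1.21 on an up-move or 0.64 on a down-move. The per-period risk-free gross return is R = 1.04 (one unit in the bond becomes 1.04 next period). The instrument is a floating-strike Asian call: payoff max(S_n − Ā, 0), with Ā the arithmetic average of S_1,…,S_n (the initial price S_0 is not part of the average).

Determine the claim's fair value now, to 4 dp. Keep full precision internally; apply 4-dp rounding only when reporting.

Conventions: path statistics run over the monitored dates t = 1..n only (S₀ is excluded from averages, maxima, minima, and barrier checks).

price = 19.6201

Under the martingale measure an up-move has probability p* = 0.7018; value the claim as the probability-weighted average of per-path payoffs, discounted 3 periods at R = 1.04.
Enumerate all 2^3 = 8 price paths (U = up ×1.21, D = down ×0.64); each path with k up-moves has probability p*^k·(1−p*)^(3−k).
DDD: Ā=78.7046, payoff=0.0000, prob=0.026529
UDD: Ā=148.8010, payoff=0.0000, prob=0.062421
DUD: Ā=114.6010, payoff=0.0000, prob=0.062421
UUD: Ā=216.6674, payoff=0.0000, prob=0.146874
DDU: Ā=92.7130, payoff=0.0000, prob=0.062421
UDU: Ā=175.2854, payoff=0.0000, prob=0.146874
DUU: Ā=141.0854, payoff=27.5789, prob=0.146874
UUU: Ā=266.7397, payoff=52.1413, prob=0.345585
Price = Σ prob·payoff / R^3 = 22.069895 / 1.124864 = 19.6201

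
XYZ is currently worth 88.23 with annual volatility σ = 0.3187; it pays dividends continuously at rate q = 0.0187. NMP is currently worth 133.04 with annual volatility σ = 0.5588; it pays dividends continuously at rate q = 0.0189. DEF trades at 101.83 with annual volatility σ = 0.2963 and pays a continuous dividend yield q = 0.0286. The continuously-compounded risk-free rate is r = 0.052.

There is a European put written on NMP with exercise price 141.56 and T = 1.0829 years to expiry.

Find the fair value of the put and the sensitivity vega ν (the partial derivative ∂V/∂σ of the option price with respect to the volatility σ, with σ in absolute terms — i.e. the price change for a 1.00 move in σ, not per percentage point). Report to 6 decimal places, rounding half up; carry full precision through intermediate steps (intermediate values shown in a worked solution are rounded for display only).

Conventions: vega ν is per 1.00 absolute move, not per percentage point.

σ√T = 0.5588·√1.0829 = 0.581501
d₁ = (ln(S/K) + (r−q+σ²/2)T) / (σ√T) = (ln(133.04/141.56) + (0.052−0.0189+0.5588²/2)·1.0829) / 0.581501 = (-0.062074 + 0.204916) / 0.581501 = 0.245643
d₂ = d₁ − σ√T = 0.245643 − 0.581501 = -0.335858
e^{−rT} = 0.945245
e^{−qT} = 0.979741
N(−d₁) = 0.402979,  N(−d₂) = 0.631511
Put price V = K·e^{−rT}·N(−d₂) − S·e^{−qT}·N(−d₁) = 84.501795 − 52.526221 = 31.975575
φ(d₁) = (1/√(2π))·e^{−d₁²/2} = 0.387086
ν = S·e^{−qT}·φ(d₁)·√T = 52.504320

price = 31.975575
ν = 52.504320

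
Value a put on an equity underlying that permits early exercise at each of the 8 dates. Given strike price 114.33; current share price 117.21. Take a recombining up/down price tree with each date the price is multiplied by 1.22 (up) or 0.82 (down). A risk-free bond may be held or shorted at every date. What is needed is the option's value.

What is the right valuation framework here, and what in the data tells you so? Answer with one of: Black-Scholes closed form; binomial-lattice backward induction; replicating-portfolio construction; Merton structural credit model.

framework: binomial-lattice backward induction

Key observation: with exercise allowed before expiry on a discrete up/down model (8 steps from spot 117.21), the strike-114.33 put's value must be rolled back through the tree testing early exercise at each node.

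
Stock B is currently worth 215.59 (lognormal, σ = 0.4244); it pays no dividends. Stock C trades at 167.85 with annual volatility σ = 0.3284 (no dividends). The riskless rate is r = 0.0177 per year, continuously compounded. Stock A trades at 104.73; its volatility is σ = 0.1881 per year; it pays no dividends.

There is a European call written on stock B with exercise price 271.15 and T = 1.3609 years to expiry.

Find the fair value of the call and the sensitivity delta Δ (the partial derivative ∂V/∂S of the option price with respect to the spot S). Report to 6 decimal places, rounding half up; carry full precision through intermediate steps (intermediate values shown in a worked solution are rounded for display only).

price = 26.277080
Δ = 0.433712

σ√T = 0.4244·√1.3609 = 0.495095
d₁ = (ln(S/K) + (r+σ²/2)T) / (σ√T) = (ln(215.59/271.15) + (0.0177+0.4244²/2)·1.3609) / 0.495095 = (-0.229294 + 0.146647) / 0.495095 = -0.166930
d₂ = d₁ − σ√T = -0.166930 − 0.495095 = -0.662025
e^{−rT} = 0.976200
N(d₁) = 0.433712,  N(d₂) = 0.253978
Call price V = S·N(d₁) − K·e^{−rT}·N(d₂) = 93.504076 − 67.226995 = 26.277080
Δ = N(d₁) = 0.433712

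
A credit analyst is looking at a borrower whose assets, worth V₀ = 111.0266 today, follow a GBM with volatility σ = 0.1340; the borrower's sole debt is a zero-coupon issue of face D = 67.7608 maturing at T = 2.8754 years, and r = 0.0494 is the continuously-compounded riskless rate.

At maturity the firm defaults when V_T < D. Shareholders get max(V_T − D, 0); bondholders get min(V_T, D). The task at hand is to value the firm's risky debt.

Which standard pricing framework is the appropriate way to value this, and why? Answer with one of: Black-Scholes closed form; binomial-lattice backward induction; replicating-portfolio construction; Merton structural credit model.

framework: Merton structural credit model

Key observation: the data describe a firm's assets (V₀ = 111.0266, GBM) and a single zero-coupon debt of face 67.7608, so credit quantities follow from equity-as-call in the structural model.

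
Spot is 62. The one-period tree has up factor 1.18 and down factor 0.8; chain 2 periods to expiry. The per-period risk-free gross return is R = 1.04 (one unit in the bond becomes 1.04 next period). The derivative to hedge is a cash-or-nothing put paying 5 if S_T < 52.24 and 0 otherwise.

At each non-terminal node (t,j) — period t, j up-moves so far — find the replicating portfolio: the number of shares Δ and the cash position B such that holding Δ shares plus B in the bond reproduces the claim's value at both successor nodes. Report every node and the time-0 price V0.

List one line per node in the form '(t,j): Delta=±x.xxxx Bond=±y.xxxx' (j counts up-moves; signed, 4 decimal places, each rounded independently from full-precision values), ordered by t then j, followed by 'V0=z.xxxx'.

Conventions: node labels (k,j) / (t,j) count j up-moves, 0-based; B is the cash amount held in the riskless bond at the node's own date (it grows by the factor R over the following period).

No-arbitrage ⇒ martingale measure with p* = (R−d)/(u−d) = 0.6316.
Terminal payoffs: V(2,0)=5.0000, V(2,1)=0.0000, V(2,2)=0.0000
  t=1,j=0: stock 49.6000 → up 58.5280 (V=0.0000), down 39.6800 (V=5.0000). Price 1.7713; hedge Δ=-0.2653, bond B=14.9291.
  t=1,j=1: stock 73.1600 → up 86.3288 (V=0.0000), down 58.5280 (V=0.0000). Price 0.0000; hedge Δ=0.0000, bond B=0.0000.
  t=0,j=0: stock 62.0000 → up 73.1600 (V=0.0000), down 49.6000 (V=1.7713). Price 0.6275; hedge Δ=-0.0752, bond B=5.2887.
Verification: the root portfolio costs Δ(0,0)·S0 + B(0,0) = 0.6275, matching V0.

(0,0): Delta=-0.0752 Bond=5.2887
(1,0): Delta=-0.2653 Bond=14.9291
(1,1): Delta=0.0000 Bond=0.0000
V0=0.6275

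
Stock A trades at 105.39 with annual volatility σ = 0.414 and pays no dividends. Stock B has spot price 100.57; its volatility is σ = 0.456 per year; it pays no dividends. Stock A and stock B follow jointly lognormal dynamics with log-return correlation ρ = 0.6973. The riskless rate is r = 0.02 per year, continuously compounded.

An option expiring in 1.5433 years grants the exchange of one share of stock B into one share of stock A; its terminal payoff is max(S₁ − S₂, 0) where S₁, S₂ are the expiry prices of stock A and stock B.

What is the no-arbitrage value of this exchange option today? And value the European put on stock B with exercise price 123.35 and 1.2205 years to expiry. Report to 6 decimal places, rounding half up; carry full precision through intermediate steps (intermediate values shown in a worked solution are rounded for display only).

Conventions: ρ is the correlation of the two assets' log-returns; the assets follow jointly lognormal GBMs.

σ_eff = √(σ₁² + σ₂² − 2ρσ₁σ₂) = √(0.414² + 0.456² − 2·0.6973·0.414·0.456) = 0.340667
d₁ = (ln(S₁/S₂) + (q₂ − q₁ + σ_eff²/2)T) / (σ_eff√T) = (ln(105.39/100.57) + (0.0 − 0.0 + 0.058027)·1.5433) / 0.423209 = 0.322221
d₂ = d₁ − σ_eff√T = 0.322221 − 0.423209 = -0.100988
N(d₁) = 0.626357,  N(d₂) = 0.459780
V = S₁·e^{−q₁T}·N(d₁) − S₂·e^{−q₂T}·N(d₂) = 66.011789 − 46.240059 = 19.771730
[vanilla: stock B put K=123.35]
σ√T = 0.456·√1.2205 = 0.503772
d₁ = (ln(S/K) + (r+σ²/2)T) / (σ√T) = (ln(100.57/123.35) + (0.02+0.456²/2)·1.2205) / 0.503772 = (-0.204172 + 0.151303) / 0.503772 = -0.104946
d₂ = d₁ − σ√T = -0.104946 − 0.503772 = -0.608718
e^{−rT} = 0.975886
N(−d₁) = 0.541791,  N(−d₂) = 0.728644
price = K·e^{−rT}·N(−d₂) − S·N(−d₁) = 87.710900 − 54.487894 = 33.223006

exchange price = 19.771730
price(stock B put K=123.35) = 33.223006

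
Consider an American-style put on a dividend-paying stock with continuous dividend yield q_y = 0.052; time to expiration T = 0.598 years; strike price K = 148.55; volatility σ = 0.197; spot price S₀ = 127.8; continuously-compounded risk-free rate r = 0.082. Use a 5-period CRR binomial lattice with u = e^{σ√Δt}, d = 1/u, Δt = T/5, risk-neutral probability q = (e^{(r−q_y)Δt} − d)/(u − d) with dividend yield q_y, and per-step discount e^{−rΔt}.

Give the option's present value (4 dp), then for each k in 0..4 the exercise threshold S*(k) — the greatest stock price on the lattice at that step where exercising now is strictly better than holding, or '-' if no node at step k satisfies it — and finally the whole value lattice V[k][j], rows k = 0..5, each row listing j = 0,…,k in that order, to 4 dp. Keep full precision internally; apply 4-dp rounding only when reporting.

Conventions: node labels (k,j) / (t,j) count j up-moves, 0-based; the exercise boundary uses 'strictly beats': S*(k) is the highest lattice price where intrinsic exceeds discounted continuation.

price = 21.2138
boundary = - 119.3831 127.8000 119.3831 127.8000
tree:
21.2138
29.1669 13.9627
37.0295 20.7500 7.6943
44.3742 29.1669 12.9589 2.7715
51.2352 37.0295 20.7500 5.7040 0.0000
57.6444 44.3742 29.1669 11.7397 0.0000 0.0000

Δt=0.11960  u=1.07050  d=0.93414  q=0.50933  discount=0.99024
step 5 (expiry): payoffs max(K−S,0) = 57.6444 44.3742 29.1669 11.7397 0.0000 0.0000
step 4: (k=4,j=0): S=97.3148, K−S=51.2352, hold=50.3888 ⇒ V=51.2352 exercise | (k=4,j=1): S=111.5205, K−S=37.0295, hold=36.2712 ⇒ V=37.0295 exercise | (k=4,j=2): S=127.8000, K−S=20.7500, hold=20.0926 ⇒ V=20.7500 exercise | (k=4,j=3): S=146.4559, K−S=2.0941, hold=5.7040 ⇒ V=5.7040 continue | (k=4,j=4): S=167.8352, K−S=0.0000, hold=0.0000 ⇒ V=0.0000 continue  boundary S*=127.8000
step 3: (k=3,j=0): S=104.1758, K−S=44.3742, hold=43.5704 ⇒ V=44.3742 exercise | (k=3,j=1): S=119.3831, K−S=29.1669, hold=28.4573 ⇒ V=29.1669 exercise | (k=3,j=2): S=136.8103, K−S=11.7397, hold=12.9589 ⇒ V=12.9589 continue | (k=3,j=3): S=156.7816, K−S=0.0000, hold=2.7715 ⇒ V=2.7715 continue  boundary S*=119.3831
step 2: (k=2,j=0): S=111.5205, K−S=37.0295, hold=36.2712 ⇒ V=37.0295 exercise | (k=2,j=1): S=127.8000, K−S=20.7500, hold=20.7075 ⇒ V=20.7500 exercise | (k=2,j=2): S=146.4559, K−S=2.0941, hold=7.6943 ⇒ V=7.6943 continue  boundary S*=127.8000
step 1: (k=1,j=0): S=119.3831, K−S=29.1669, hold=28.4573 ⇒ V=29.1669 exercise | (k=1,j=1): S=136.8103, K−S=11.7397, hold=13.9627 ⇒ V=13.9627 continue  boundary S*=119.3831
step 0: (k=0,j=0): S=127.8000, K−S=20.7500, hold=21.2138 ⇒ V=21.2138 continue  boundary S*=-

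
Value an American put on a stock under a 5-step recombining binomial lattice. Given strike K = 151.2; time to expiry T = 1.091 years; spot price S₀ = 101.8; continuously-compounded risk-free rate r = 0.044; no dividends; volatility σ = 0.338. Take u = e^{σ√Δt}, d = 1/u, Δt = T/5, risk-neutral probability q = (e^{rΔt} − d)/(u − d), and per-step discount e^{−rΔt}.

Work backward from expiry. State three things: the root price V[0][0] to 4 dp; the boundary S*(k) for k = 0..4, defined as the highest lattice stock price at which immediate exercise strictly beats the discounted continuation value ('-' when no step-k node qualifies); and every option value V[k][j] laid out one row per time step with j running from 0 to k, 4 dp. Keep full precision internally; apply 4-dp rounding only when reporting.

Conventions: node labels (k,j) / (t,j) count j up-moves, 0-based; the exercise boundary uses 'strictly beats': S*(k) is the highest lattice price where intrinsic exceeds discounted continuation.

price = 49.4000
boundary = 101.8000 86.9318 101.8000 86.9318 101.8000
tree:
49.4000
64.2682 34.8535
76.9648 49.4000 20.4604
87.8071 64.2682 32.7453 8.1290
97.0658 76.9648 49.4000 16.1257 0.0000
104.9723 87.8071 64.2682 31.9889 0.0000 0.0000

Δt=0.21820, u=1.17103, d=0.85395, q=0.49103, disc=e^(-rΔt)=0.99045
k=5 terminal: V=max(K-S,0) → 104.9723 87.8071 64.2682 31.9889 0.0000 0.0000
k=4: j=0 S=54.1342 intr=97.0658 cont=95.6211 V=97.0658[EX]; j=1 S=74.2352 intr=76.9648 cont=75.5202 V=76.9648[EX]; j=2 S=101.8000 intr=49.4000 cont=47.9553 V=49.4000[EX]; j=3 S=139.6002 intr=11.5998 cont=16.1257 V=16.1257[hold]; j=4 S=191.4362 intr=0.0000 cont=0.0000 V=0.0000[hold]  S*(4)=101.8000
k=3: j=0 S=63.3929 intr=87.8071 cont=86.3624 V=87.8071[EX]; j=1 S=86.9318 intr=64.2682 cont=62.8235 V=64.2682[EX]; j=2 S=119.2111 intr=31.9889 cont=32.7453 V=32.7453[hold]; j=3 S=163.4764 intr=0.0000 cont=8.1290 V=8.1290[hold]  S*(3)=86.9318
k=2: j=0 S=74.2352 intr=76.9648 cont=75.5202 V=76.9648[EX]; j=1 S=101.8000 intr=49.4000 cont=48.3232 V=49.4000[EX]; j=2 S=139.6002 intr=11.5998 cont=20.4604 V=20.4604[hold]  S*(2)=101.8000
k=1: j=0 S=86.9318 intr=64.2682 cont=62.8235 V=64.2682[EX]; j=1 S=119.2111 intr=31.9889 cont=34.8535 V=34.8535[hold]  S*(1)=86.9318
k=0: j=0 S=101.8000 intr=49.4000 cont=49.3485 V=49.4000[EX]  S*(0)=101.8000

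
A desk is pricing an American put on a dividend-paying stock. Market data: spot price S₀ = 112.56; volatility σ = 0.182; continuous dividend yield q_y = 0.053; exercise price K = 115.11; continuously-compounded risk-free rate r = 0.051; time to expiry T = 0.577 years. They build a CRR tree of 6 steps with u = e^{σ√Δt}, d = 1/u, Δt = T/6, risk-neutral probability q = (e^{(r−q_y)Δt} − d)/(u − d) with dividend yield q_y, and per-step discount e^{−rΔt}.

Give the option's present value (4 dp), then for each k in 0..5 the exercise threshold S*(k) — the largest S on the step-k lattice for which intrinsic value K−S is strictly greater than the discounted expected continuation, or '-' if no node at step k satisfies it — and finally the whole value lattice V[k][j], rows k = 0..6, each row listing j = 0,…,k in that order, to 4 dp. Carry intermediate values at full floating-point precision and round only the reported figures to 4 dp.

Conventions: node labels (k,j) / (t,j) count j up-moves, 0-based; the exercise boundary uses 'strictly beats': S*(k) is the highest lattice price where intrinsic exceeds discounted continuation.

Δt=0.09617, u=1.05806, d=0.94512, q=0.48419, disc=e^(-rΔt)=0.99511
k=6 terminal: V=max(K-S,0) → 34.8839 25.2971 14.5648 2.5500 0.0000 0.0000 0.0000
k=5: j=0 S=84.8843 intr=30.2257 cont=30.0941 V=30.2257[EX]; j=1 S=95.0276 intr=20.0824 cont=20.0023 V=20.0824[EX]; j=2 S=106.3831 intr=8.7269 cont=8.7046 V=8.7269[EX]; j=3 S=119.0955 intr=0.0000 cont=1.3089 V=1.3089[hold]; j=4 S=133.3270 intr=0.0000 cont=0.0000 V=0.0000[hold]; j=5 S=149.2592 intr=0.0000 cont=0.0000 V=0.0000[hold]  S*(5)=106.3831
k=4: j=0 S=89.8129 intr=25.2971 cont=25.1906 V=25.2971[EX]; j=1 S=100.5452 intr=14.5648 cont=14.5128 V=14.5648[EX]; j=2 S=112.5600 intr=2.5500 cont=5.1100 V=5.1100[hold]; j=3 S=126.0105 intr=0.0000 cont=0.6718 V=0.6718[hold]; j=4 S=141.0684 intr=0.0000 cont=0.0000 V=0.0000[hold]  S*(4)=100.5452
k=3: j=0 S=95.0276 intr=20.0824 cont=20.0023 V=20.0824[EX]; j=1 S=106.3831 intr=8.7269 cont=9.9380 V=9.9380[hold]; j=2 S=119.0955 intr=0.0000 cont=2.9466 V=2.9466[hold]; j=3 S=133.3270 intr=0.0000 cont=0.3448 V=0.3448[hold]  S*(3)=95.0276
k=2: j=0 S=100.5452 intr=14.5648 cont=15.0963 V=15.0963[hold]; j=1 S=112.5600 intr=2.5500 cont=6.5208 V=6.5208[hold]; j=2 S=126.0105 intr=0.0000 cont=1.6786 V=1.6786[hold]  S*(2)=-
k=1: j=0 S=106.3831 intr=8.7269 cont=10.8906 V=10.8906[hold]; j=1 S=119.0955 intr=0.0000 cont=4.1558 V=4.1558[hold]  S*(1)=-
k=0: j=0 S=112.5600 intr=2.5500 cont=7.5923 V=7.5923[hold]  S*(0)=-

price = 7.5923
boundary = - - - 95.0276 100.5452 106.3831
tree:
7.5923
10.8906 4.1558
15.0963 6.5208 1.6786
20.0824 9.9380 2.9466 0.3448
25.2971 14.5648 5.1100 0.6718 0.0000
30.2257 20.0824 8.7269 1.3089 0.0000 0.0000
34.8839 25.2971 14.5648 2.5500 0.0000 0.0000 0.0000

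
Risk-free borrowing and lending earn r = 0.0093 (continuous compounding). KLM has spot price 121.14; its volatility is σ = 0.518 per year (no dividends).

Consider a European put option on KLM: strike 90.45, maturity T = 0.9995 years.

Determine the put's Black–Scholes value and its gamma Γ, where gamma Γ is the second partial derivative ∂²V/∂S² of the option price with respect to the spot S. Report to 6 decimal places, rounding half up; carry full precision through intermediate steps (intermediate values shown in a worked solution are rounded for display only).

price = 9.203380
Γ = 0.004465

σ√T = 0.518·√0.9995 = 0.517870
d₁ = (ln(S/K) + (r+σ²/2)T) / (σ√T) = (ln(121.14/90.45) + (0.0093+0.518²/2)·0.9995) / 0.517870 = (0.292150 + 0.143390) / 0.517870 = 0.841021
d₂ = d₁ − σ√T = 0.841021 − 0.517870 = 0.323151
e^{−rT} = 0.990748
N(−d₁) = 0.200168,  N(−d₂) = 0.373291
Put price V = K·e^{−rT}·N(−d₂) − S·N(−d₁) = 33.451741 − 24.248361 = 9.203380
φ(d₁) = (1/√(2π))·e^{−d₁²/2} = 0.280103
Γ = φ(d₁) / (S·σ·√T) = 0.004465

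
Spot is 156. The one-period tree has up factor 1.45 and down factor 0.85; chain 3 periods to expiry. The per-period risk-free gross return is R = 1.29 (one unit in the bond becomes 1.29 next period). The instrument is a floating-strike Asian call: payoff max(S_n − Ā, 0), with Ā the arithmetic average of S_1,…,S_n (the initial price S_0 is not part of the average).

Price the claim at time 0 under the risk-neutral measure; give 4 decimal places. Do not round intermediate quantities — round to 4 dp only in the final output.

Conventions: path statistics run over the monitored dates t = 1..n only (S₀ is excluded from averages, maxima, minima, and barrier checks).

With p* = (R−d)/(u−d) = 0.7333, sum probability × payoff across the paths and divide by R^3.
Enumerate all 2^3 = 8 price paths (U = up ×1.45, D = down ×0.85); each path with k up-moves has probability p*^k·(1−p*)^(3−k).
DDD: Ā=113.7045, payoff=0.0000, prob=0.018963
UDD: Ā=193.9665, payoff=0.0000, prob=0.052148
DUD: Ā=162.7665, payoff=0.6630, prob=0.052148
UUD: Ā=277.6605, payoff=1.1310, prob=0.143407
DDU: Ā=136.2465, payoff=27.1830, prob=0.052148
UDU: Ā=232.4205, payoff=46.3710, prob=0.143407
DUU: Ā=201.2205, payoff=77.5710, prob=0.143407
UUU: Ā=343.2585, payoff=132.3270, prob=0.394370
Price = Σ prob·payoff / R^3 = 71.574360 / 2.146689 = 33.3417

price = 33.3417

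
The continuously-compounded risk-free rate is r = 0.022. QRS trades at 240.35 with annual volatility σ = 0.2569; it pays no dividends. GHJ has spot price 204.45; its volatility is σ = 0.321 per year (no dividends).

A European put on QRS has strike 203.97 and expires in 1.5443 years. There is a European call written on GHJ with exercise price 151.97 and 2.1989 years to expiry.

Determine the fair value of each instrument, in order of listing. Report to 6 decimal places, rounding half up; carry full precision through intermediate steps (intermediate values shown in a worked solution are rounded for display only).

[QRS put K=203.97]
σ√T = 0.2569·√1.5443 = 0.319249
d₁ = (ln(S/K) + (r+σ²/2)T) / (σ√T) = (ln(240.35/203.97) + (0.022+0.2569²/2)·1.5443) / 0.319249 = (0.164123 + 0.084935) / 0.319249 = 0.780136
d₂ = d₁ − σ√T = 0.780136 − 0.319249 = 0.460887
e^{−rT} = 0.966596
N(−d₁) = 0.217655,  N(−d₂) = 0.322440
price = K·e^{−rT}·N(−d₂) − S·N(−d₁) = 63.571149 − 52.313465 = 11.257683
[GHJ call K=151.97]
σ√T = 0.321·√2.1989 = 0.476001
d₁ = (ln(S/K) + (r+σ²/2)T) / (σ√T) = (ln(204.45/151.97) + (0.022+0.321²/2)·2.1989) / 0.476001 = (0.296640 + 0.161664) / 0.476001 = 0.962823
d₂ = d₁ − σ√T = 0.962823 − 0.476001 = 0.486822
e^{−rT} = 0.952776
N(d₁) = 0.832182,  N(d₂) = 0.686808
price = S·N(d₁) − K·e^{−rT}·N(d₂) = 170.139566 − 99.445172 = 70.694394

price(QRS put K=203.97) = 11.257683
price(GHJ call K=151.97) = 70.694394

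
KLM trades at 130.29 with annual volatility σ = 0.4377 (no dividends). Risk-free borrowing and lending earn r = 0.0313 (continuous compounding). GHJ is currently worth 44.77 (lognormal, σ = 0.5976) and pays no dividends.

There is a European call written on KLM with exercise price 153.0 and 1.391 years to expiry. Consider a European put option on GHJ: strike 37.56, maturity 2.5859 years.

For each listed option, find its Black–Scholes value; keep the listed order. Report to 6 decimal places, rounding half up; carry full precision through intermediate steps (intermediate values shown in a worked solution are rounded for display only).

price(KLM call K=153.0) = 20.796313
price(GHJ put K=37.56) = 10.067957

[KLM call K=153.0]
σ√T = 0.4377·√1.391 = 0.516226
d₁ = (ln(S/K) + (r+σ²/2)T) / (σ√T) = (ln(130.29/153.0) + (0.0313+0.4377²/2)·1.391) / 0.516226 = (-0.160675 + 0.176783) / 0.516226 = 0.031203
d₂ = d₁ − σ√T = 0.031203 − 0.516226 = -0.485023
e^{−rT} = 0.957396
N(d₁) = 0.512446,  N(d₂) = 0.313830
price = S·N(d₁) − K·e^{−rT}·N(d₂) = 66.766622 − 45.970308 = 20.796313
[GHJ put K=37.56]
σ√T = 0.5976·√2.5859 = 0.960985
d₁ = (ln(S/K) + (r+σ²/2)T) / (σ√T) = (ln(44.77/37.56) + (0.0313+0.5976²/2)·2.5859) / 0.960985 = (0.175599 + 0.542684) / 0.960985 = 0.747445
d₂ = d₁ − σ√T = 0.747445 − 0.960985 = -0.213540
e^{−rT} = 0.922250
N(−d₁) = 0.227398,  N(−d₂) = 0.584547
price = K·e^{−rT}·N(−d₂) − S·N(−d₁) = 20.248545 − 10.180588 = 10.067957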